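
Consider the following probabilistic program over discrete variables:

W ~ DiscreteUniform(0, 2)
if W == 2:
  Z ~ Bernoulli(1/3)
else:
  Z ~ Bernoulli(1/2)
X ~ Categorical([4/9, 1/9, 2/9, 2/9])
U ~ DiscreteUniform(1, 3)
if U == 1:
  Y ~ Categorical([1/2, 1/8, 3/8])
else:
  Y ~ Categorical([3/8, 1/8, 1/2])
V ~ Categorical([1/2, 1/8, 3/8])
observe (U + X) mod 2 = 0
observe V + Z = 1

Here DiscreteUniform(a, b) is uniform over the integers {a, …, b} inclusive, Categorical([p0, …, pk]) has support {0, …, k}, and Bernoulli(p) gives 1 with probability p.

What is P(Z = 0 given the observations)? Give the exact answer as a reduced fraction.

Enumerate traces; 108 have nonzero weight after conditioning:
  (W=0, Z=0, X=0, U=2, Y=0, V=1) weight 1/864
  (W=0, Z=0, X=0, U=2, Y=1, V=1) weight 1/2592
  (W=0, Z=0, X=0, U=2, Y=2, V=1) weight 1/648
  (W=0, Z=0, X=1, U=1, Y=0, V=1) weight 1/2592
  (W=0, Z=0, X=1, U=1, Y=1, V=1) weight 1/10368
  (W=0, Z=0, X=1, U=1, Y=2, V=1) weight 1/3456
  (W=0, Z=0, X=1, U=3, Y=0, V=1) weight 1/3456
  (W=0, Z=0, X=1, U=3, Y=1, V=1) weight 1/10368
  (W=0, Z=1, X=0, U=2, Y=0, V=0) weight 1/216
  … 99 more
Group by Z:
  weight(Z=0) = 5/162
  weight(Z=1) = 8/81
Total weight = 5/162 + 8/81 = 7/54
P(Z=0 | obs) = 5/162 / 7/54 = 5/21
P(Z=1 | obs) = 8/81 / 7/54 = 16/21

P(Z = 0 | obs) = 5/21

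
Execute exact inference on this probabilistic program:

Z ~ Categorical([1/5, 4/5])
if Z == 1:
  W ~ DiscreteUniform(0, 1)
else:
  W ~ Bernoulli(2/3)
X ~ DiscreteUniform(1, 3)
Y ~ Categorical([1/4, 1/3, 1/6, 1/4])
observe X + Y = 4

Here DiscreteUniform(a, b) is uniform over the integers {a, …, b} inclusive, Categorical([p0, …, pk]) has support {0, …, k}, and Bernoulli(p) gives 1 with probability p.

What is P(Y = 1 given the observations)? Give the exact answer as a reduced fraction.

P(Y = 1 | obs) = 4/9

Enumerate traces; 12 have nonzero weight after conditioning:
  (Z=0, W=0, X=1, Y=3) weight 1/180
  (Z=0, W=0, X=2, Y=2) weight 1/270
  (Z=0, W=0, X=3, Y=1) weight 1/135
  (Z=0, W=1, X=1, Y=3) weight 1/90
  (Z=0, W=1, X=2, Y=2) weight 1/135
  (Z=0, W=1, X=3, Y=1) weight 2/135
  (Z=1, W=0, X=1, Y=3) weight 1/30
  (Z=1, W=0, X=2, Y=2) weight 1/45
  … 4 more
Group by Y:
  weight(Y=1) = 1/9
  weight(Y=2) = 1/18
  weight(Y=3) = 1/12
Total weight = 1/9 + 1/18 + 1/12 = 1/4
P(Y=1 | obs) = 1/9 / 1/4 = 4/9
P(Y=2 | obs) = 1/18 / 1/4 = 2/9
P(Y=3 | obs) = 1/12 / 1/4 = 1/3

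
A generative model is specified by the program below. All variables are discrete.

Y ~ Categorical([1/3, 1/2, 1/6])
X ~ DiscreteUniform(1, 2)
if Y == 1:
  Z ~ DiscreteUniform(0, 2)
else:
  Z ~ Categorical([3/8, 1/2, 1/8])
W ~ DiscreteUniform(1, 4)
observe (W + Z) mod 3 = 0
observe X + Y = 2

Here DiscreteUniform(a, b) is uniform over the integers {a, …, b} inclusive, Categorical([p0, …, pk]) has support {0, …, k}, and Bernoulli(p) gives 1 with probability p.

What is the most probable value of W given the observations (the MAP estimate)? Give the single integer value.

Enumerate traces; 8 have nonzero weight after conditioning:
  (Y=0, X=2, Z=0, W=3) weight 1/64
  (Y=0, X=2, Z=1, W=2) weight 1/48
  (Y=0, X=2, Z=2, W=1) weight 1/192
  (Y=0, X=2, Z=2, W=4) weight 1/192
  (Y=1, X=1, Z=0, W=3) weight 1/48
  (Y=1, X=1, Z=1, W=2) weight 1/48
  (Y=1, X=1, Z=2, W=1) weight 1/48
  (Y=1, X=1, Z=2, W=4) weight 1/48
Group by W:
  weight(W=1) = 5/192
  weight(W=2) = 1/24
  weight(W=3) = 7/192
  weight(W=4) = 5/192
Total weight = 5/192 + 1/24 + 7/192 + 5/192 = 25/192
P(W=1 | obs) = 5/192 / 25/192 = 1/5
P(W=2 | obs) = 1/24 / 25/192 = 8/25
P(W=3 | obs) = 7/192 / 25/192 = 7/25
P(W=4 | obs) = 5/192 / 25/192 = 1/5
argmax = 2

argmax_v P(W = v | obs) = 2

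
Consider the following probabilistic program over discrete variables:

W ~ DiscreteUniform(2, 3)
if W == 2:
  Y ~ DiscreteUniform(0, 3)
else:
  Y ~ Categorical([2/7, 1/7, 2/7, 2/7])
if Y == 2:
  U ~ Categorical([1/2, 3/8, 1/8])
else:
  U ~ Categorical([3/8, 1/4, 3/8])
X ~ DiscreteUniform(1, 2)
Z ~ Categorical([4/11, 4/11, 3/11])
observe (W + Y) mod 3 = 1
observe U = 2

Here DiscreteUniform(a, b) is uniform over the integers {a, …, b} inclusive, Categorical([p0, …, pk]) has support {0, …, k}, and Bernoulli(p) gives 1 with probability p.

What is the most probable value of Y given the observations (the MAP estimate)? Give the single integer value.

Enumerate traces; 12 have nonzero weight after conditioning:
  (W=2, Y=2, U=2, X=1, Z=0) weight 1/352
  (W=2, Y=2, U=2, X=1, Z=1) weight 1/352
  (W=2, Y=2, U=2, X=1, Z=2) weight 3/1408
  (W=2, Y=2, U=2, X=2, Z=0) weight 1/352
  (W=2, Y=2, U=2, X=2, Z=1) weight 1/352
  (W=2, Y=2, U=2, X=2, Z=2) weight 3/1408
  (W=3, Y=1, U=2, X=1, Z=0) weight 3/616
  (W=3, Y=1, U=2, X=1, Z=1) weight 3/616
  … 4 more
Group by Y:
  weight(Y=1) = 3/112
  weight(Y=2) = 1/64
Total weight = 3/112 + 1/64 = 19/448
P(Y=1 | obs) = 3/112 / 19/448 = 12/19
P(Y=2 | obs) = 1/64 / 19/448 = 7/19
argmax = 1

argmax_v P(Y = v | obs) = 1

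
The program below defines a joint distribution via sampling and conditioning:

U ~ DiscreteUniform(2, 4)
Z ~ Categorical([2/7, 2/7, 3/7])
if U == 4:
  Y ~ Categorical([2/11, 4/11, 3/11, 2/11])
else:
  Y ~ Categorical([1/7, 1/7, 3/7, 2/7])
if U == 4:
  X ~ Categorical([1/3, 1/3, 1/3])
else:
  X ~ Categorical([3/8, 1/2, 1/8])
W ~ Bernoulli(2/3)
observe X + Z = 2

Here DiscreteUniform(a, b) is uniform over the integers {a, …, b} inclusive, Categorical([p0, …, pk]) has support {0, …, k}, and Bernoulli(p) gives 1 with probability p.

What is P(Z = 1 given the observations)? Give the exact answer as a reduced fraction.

P(Z = 1 | obs) = 32/85

Enumerate traces; 72 have nonzero weight after conditioning:
  (U=2, Z=0, Y=0, X=2, W=0) weight 1/1764
  (U=2, Z=0, Y=0, X=2, W=1) weight 1/882
  (U=2, Z=0, Y=1, X=2, W=0) weight 1/1764
  (U=2, Z=0, Y=1, X=2, W=1) weight 1/882
  (U=2, Z=0, Y=2, X=2, W=0) weight 1/588
  (U=2, Z=0, Y=2, X=2, W=1) weight 1/294
  (U=2, Z=0, Y=3, X=2, W=0) weight 1/882
  (U=2, Z=0, Y=3, X=2, W=1) weight 1/441
  (U=2, Z=1, Y=0, X=1, W=0) weight 1/441
  (U=2, Z=2, Y=0, X=0, W=0) weight 1/392
  … 62 more
Group by Z:
  weight(Z=0) = 1/18
  weight(Z=1) = 8/63
  weight(Z=2) = 13/84
Total weight = 1/18 + 8/63 + 13/84 = 85/252
P(Z=0 | obs) = 1/18 / 85/252 = 14/85
P(Z=1 | obs) = 8/63 / 85/252 = 32/85
P(Z=2 | obs) = 13/84 / 85/252 = 39/85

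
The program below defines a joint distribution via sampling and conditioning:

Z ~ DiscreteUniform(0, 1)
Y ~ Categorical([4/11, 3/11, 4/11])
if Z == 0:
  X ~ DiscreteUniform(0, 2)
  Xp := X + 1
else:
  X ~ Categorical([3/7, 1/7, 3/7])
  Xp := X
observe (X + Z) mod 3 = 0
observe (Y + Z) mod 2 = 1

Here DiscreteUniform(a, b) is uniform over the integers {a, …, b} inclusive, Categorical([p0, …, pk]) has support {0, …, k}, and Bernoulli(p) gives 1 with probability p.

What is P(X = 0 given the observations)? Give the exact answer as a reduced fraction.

P(X = 0 | obs) = 7/31

Enumerate traces; 3 have nonzero weight after conditioning:
  (Z=0, Y=1, X=0) weight 1/22
  (Z=1, Y=0, X=2) weight 6/77
  (Z=1, Y=2, X=2) weight 6/77
Group by X:
  weight(X=0) = 1/22
  weight(X=2) = 12/77
Total weight = 1/22 + 12/77 = 31/154
P(X=0 | obs) = 1/22 / 31/154 = 7/31
P(X=2 | obs) = 12/77 / 31/154 = 24/31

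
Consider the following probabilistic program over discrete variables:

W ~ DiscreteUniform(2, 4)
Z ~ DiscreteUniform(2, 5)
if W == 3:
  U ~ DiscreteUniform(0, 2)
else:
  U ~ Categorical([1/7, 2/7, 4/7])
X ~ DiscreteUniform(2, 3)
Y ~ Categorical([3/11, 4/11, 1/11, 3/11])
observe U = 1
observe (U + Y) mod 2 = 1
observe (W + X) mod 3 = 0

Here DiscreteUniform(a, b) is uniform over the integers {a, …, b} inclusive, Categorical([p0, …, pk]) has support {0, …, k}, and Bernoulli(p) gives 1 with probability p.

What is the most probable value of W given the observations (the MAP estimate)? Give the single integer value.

argmax_v P(W = v | obs) = 3

Enumerate traces; 16 have nonzero weight after conditioning:
  (W=3, Z=2, U=1, X=3, Y=0) weight 1/264
  (W=3, Z=2, U=1, X=3, Y=2) weight 1/792
  (W=3, Z=3, U=1, X=3, Y=0) weight 1/264
  (W=3, Z=3, U=1, X=3, Y=2) weight 1/792
  (W=3, Z=4, U=1, X=3, Y=0) weight 1/264
  (W=3, Z=4, U=1, X=3, Y=2) weight 1/792
  (W=3, Z=5, U=1, X=3, Y=0) weight 1/264
  (W=3, Z=5, U=1, X=3, Y=2) weight 1/792
  (W=4, Z=2, U=1, X=2, Y=0) weight 1/308
  … 7 more
Group by W:
  weight(W=3) = 2/99
  weight(W=4) = 4/231
Total weight = 2/99 + 4/231 = 26/693
P(W=3 | obs) = 2/99 / 26/693 = 7/13
P(W=4 | obs) = 4/231 / 26/693 = 6/13
argmax = 3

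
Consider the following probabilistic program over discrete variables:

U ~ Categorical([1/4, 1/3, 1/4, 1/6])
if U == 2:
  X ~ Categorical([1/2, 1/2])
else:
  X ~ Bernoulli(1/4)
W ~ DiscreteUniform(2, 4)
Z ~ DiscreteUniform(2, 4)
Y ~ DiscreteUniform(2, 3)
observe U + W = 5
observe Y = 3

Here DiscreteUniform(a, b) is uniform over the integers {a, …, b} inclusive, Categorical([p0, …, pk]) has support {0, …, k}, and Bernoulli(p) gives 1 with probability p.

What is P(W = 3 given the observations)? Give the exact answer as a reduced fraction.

P(W = 3 | obs) = 1/3

Enumerate traces; 18 have nonzero weight after conditioning:
  (U=1, X=0, W=4, Z=2, Y=3) weight 1/72
  (U=1, X=0, W=4, Z=3, Y=3) weight 1/72
  (U=1, X=0, W=4, Z=4, Y=3) weight 1/72
  (U=1, X=1, W=4, Z=2, Y=3) weight 1/216
  (U=1, X=1, W=4, Z=3, Y=3) weight 1/216
  (U=1, X=1, W=4, Z=4, Y=3) weight 1/216
  (U=2, X=0, W=3, Z=2, Y=3) weight 1/144
  (U=2, X=0, W=3, Z=3, Y=3) weight 1/144
  (U=3, X=0, W=2, Z=2, Y=3) weight 1/144
  … 9 more
Group by W:
  weight(W=2) = 1/36
  weight(W=3) = 1/24
  weight(W=4) = 1/18
Total weight = 1/36 + 1/24 + 1/18 = 1/8
P(W=2 | obs) = 1/36 / 1/8 = 2/9
P(W=3 | obs) = 1/24 / 1/8 = 1/3
P(W=4 | obs) = 1/18 / 1/8 = 4/9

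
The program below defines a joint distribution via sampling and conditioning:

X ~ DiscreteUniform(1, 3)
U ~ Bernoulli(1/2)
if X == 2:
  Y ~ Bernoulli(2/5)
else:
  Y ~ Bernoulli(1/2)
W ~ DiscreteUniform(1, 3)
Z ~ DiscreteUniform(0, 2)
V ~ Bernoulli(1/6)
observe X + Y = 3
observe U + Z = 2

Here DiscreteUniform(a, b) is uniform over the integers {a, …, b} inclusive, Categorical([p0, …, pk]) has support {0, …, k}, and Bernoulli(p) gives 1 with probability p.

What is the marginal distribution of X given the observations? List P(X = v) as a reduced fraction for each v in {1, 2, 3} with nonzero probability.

P(X=2) = 4/9, P(X=3) = 5/9

Enumerate traces; 24 have nonzero weight after conditioning:
  (X=2, U=0, Y=1, W=1, Z=2, V=0) weight 1/162
  (X=2, U=0, Y=1, W=1, Z=2, V=1) weight 1/810
  (X=2, U=0, Y=1, W=2, Z=2, V=0) weight 1/162
  (X=2, U=0, Y=1, W=2, Z=2, V=1) weight 1/810
  (X=2, U=0, Y=1, W=3, Z=2, V=0) weight 1/162
  (X=2, U=0, Y=1, W=3, Z=2, V=1) weight 1/810
  (X=2, U=1, Y=1, W=1, Z=1, V=0) weight 1/162
  (X=2, U=1, Y=1, W=1, Z=1, V=1) weight 1/810
  (X=3, U=0, Y=0, W=1, Z=2, V=0) weight 5/648
  … 15 more
Group by X:
  weight(X=2) = 2/45
  weight(X=3) = 1/18
Total weight = 2/45 + 1/18 = 1/10
P(X=2 | obs) = 2/45 / 1/10 = 4/9
P(X=3 | obs) = 1/18 / 1/10 = 5/9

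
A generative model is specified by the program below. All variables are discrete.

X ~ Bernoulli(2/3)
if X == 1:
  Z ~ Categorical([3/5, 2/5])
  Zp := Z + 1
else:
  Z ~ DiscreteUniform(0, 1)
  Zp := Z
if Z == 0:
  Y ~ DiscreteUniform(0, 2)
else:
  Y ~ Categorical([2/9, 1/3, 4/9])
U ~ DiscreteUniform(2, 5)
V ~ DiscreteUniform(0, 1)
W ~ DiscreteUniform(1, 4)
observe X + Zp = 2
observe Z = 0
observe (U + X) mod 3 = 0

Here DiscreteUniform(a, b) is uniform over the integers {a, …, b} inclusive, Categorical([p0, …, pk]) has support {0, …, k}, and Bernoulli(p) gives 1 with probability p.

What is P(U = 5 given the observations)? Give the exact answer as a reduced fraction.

P(U = 5 | obs) = 1/2

Enumerate traces; 48 have nonzero weight after conditioning:
  (X=1, Z=0, Y=0, U=2, V=0, W=1) weight 1/240
  (X=1, Z=0, Y=0, U=2, V=0, W=2) weight 1/240
  (X=1, Z=0, Y=0, U=2, V=0, W=3) weight 1/240
  (X=1, Z=0, Y=0, U=2, V=0, W=4) weight 1/240
  (X=1, Z=0, Y=0, U=2, V=1, W=1) weight 1/240
  (X=1, Z=0, Y=0, U=2, V=1, W=2) weight 1/240
  (X=1, Z=0, Y=0, U=2, V=1, W=3) weight 1/240
  (X=1, Z=0, Y=0, U=2, V=1, W=4) weight 1/240
  (X=1, Z=0, Y=0, U=5, V=0, W=1) weight 1/240
  … 39 more
Group by U:
  weight(U=2) = 1/10
  weight(U=5) = 1/10
Total weight = 1/10 + 1/10 = 1/5
P(U=2 | obs) = 1/10 / 1/5 = 1/2
P(U=5 | obs) = 1/10 / 1/5 = 1/2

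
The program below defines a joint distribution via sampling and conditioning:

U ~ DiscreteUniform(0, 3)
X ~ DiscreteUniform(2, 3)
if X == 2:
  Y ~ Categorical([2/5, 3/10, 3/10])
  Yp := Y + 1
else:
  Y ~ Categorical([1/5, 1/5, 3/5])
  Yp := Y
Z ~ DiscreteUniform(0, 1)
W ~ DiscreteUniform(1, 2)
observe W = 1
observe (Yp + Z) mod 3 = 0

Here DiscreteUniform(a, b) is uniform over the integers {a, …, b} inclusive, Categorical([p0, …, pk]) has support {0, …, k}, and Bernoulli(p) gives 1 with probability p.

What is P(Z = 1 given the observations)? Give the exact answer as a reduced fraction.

P(Z = 1 | obs) = 9/14

Enumerate traces; 16 have nonzero weight after conditioning:
  (U=0, X=2, Y=1, Z=1, W=1) weight 3/320
  (U=0, X=2, Y=2, Z=0, W=1) weight 3/320
  (U=0, X=3, Y=0, Z=0, W=1) weight 1/160
  (U=0, X=3, Y=2, Z=1, W=1) weight 3/160
  (U=1, X=2, Y=1, Z=1, W=1) weight 3/320
  (U=1, X=2, Y=2, Z=0, W=1) weight 3/320
  (U=1, X=3, Y=0, Z=0, W=1) weight 1/160
  (U=1, X=3, Y=2, Z=1, W=1) weight 3/160
  … 8 more
Group by Z:
  weight(Z=0) = 1/16
  weight(Z=1) = 9/80
Total weight = 1/16 + 9/80 = 7/40
P(Z=0 | obs) = 1/16 / 7/40 = 5/14
P(Z=1 | obs) = 9/80 / 7/40 = 9/14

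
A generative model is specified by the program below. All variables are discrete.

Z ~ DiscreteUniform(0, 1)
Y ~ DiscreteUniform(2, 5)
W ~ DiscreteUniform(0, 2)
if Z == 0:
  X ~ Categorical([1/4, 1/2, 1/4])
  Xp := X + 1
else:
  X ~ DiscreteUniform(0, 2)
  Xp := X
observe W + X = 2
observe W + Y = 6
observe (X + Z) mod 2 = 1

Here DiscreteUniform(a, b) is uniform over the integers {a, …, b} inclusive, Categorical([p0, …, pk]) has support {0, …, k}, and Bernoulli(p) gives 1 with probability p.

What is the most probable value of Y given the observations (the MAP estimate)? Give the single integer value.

Enumerate traces; 2 have nonzero weight after conditioning:
  (Z=0, Y=5, W=1, X=1) weight 1/48
  (Z=1, Y=4, W=2, X=0) weight 1/72
Group by Y:
  weight(Y=4) = 1/72
  weight(Y=5) = 1/48
Total weight = 1/72 + 1/48 = 5/144
P(Y=4 | obs) = 1/72 / 5/144 = 2/5
P(Y=5 | obs) = 1/48 / 5/144 = 3/5
argmax = 5

argmax_v P(Y = v | obs) = 5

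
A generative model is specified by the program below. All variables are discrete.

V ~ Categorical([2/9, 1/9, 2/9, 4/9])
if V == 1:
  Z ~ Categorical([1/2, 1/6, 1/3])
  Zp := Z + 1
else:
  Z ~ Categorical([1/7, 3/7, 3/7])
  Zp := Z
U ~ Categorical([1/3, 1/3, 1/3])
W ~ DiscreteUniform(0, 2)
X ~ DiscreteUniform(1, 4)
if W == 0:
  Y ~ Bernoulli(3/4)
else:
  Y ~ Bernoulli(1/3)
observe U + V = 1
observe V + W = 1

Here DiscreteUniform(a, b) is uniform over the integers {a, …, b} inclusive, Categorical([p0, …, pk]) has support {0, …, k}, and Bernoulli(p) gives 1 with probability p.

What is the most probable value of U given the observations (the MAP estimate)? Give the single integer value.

argmax_v P(U = v | obs) = 1

Enumerate traces; 48 have nonzero weight after conditioning:
  (V=0, Z=0, U=1, W=1, X=1, Y=0) weight 1/1701
  (V=0, Z=0, U=1, W=1, X=1, Y=1) weight 1/3402
  (V=0, Z=0, U=1, W=1, X=2, Y=0) weight 1/1701
  (V=0, Z=0, U=1, W=1, X=2, Y=1) weight 1/3402
  (V=0, Z=0, U=1, W=1, X=3, Y=0) weight 1/1701
  (V=0, Z=0, U=1, W=1, X=3, Y=1) weight 1/3402
  (V=0, Z=0, U=1, W=1, X=4, Y=0) weight 1/1701
  (V=0, Z=0, U=1, W=1, X=4, Y=1) weight 1/3402
  (V=1, Z=0, U=0, W=0, X=1, Y=0) weight 1/2592
  … 39 more
Group by U:
  weight(U=0) = 1/81
  weight(U=1) = 2/81
Total weight = 1/81 + 2/81 = 1/27
P(U=0 | obs) = 1/81 / 1/27 = 1/3
P(U=1 | obs) = 2/81 / 1/27 = 2/3
argmax = 1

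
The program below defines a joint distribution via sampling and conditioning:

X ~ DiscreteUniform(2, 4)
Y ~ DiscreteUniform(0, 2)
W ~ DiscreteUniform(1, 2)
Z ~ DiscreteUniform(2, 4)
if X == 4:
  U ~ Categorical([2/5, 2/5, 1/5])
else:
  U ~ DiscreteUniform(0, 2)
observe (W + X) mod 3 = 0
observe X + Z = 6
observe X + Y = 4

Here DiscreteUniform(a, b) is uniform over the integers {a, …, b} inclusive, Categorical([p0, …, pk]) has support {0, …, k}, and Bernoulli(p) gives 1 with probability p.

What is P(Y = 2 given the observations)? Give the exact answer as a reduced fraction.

P(Y = 2 | obs) = 1/2

Enumerate traces; 6 have nonzero weight after conditioning:
  (X=2, Y=2, W=1, Z=4, U=0) weight 1/162
  (X=2, Y=2, W=1, Z=4, U=1) weight 1/162
  (X=2, Y=2, W=1, Z=4, U=2) weight 1/162
  (X=4, Y=0, W=2, Z=2, U=0) weight 1/135
  (X=4, Y=0, W=2, Z=2, U=1) weight 1/135
  (X=4, Y=0, W=2, Z=2, U=2) weight 1/270
Group by Y:
  weight(Y=0) = 1/54
  weight(Y=2) = 1/54
Total weight = 1/54 + 1/54 = 1/27
P(Y=0 | obs) = 1/54 / 1/27 = 1/2
P(Y=2 | obs) = 1/54 / 1/27 = 1/2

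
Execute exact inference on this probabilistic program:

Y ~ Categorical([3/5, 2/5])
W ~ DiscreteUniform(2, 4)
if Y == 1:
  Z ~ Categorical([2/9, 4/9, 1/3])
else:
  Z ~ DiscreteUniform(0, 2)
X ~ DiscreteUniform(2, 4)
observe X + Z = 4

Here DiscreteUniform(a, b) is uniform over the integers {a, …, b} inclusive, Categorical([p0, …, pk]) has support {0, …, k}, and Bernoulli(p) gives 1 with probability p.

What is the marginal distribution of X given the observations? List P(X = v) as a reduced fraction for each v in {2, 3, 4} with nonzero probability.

Enumerate traces; 18 have nonzero weight after conditioning:
  (Y=0, W=2, Z=0, X=4) weight 1/45
  (Y=0, W=2, Z=1, X=3) weight 1/45
  (Y=0, W=2, Z=2, X=2) weight 1/45
  (Y=0, W=3, Z=0, X=4) weight 1/45
  (Y=0, W=3, Z=1, X=3) weight 1/45
  (Y=0, W=3, Z=2, X=2) weight 1/45
  (Y=0, W=4, Z=0, X=4) weight 1/45
  (Y=0, W=4, Z=1, X=3) weight 1/45
  … 10 more
Group by X:
  weight(X=2) = 1/9
  weight(X=3) = 17/135
  weight(X=4) = 13/135
Total weight = 1/9 + 17/135 + 13/135 = 1/3
P(X=2 | obs) = 1/9 / 1/3 = 1/3
P(X=3 | obs) = 17/135 / 1/3 = 17/45
P(X=4 | obs) = 13/135 / 1/3 = 13/45

P(X=2) = 1/3, P(X=3) = 17/45, P(X=4) = 13/45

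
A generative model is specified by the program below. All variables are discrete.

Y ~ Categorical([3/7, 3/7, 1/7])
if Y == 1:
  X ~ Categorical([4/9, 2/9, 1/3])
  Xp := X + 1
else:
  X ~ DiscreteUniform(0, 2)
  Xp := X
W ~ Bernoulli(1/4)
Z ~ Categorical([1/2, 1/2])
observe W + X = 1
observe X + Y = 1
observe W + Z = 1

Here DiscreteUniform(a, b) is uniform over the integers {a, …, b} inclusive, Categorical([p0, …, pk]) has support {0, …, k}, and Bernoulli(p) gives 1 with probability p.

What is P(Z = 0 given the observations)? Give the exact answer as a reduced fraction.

P(Z = 0 | obs) = 4/13

Enumerate traces; 2 have nonzero weight after conditioning:
  (Y=0, X=1, W=0, Z=1) weight 3/56
  (Y=1, X=0, W=1, Z=0) weight 1/42
Group by Z:
  weight(Z=0) = 1/42
  weight(Z=1) = 3/56
Total weight = 1/42 + 3/56 = 13/168
P(Z=0 | obs) = 1/42 / 13/168 = 4/13
P(Z=1 | obs) = 3/56 / 13/168 = 9/13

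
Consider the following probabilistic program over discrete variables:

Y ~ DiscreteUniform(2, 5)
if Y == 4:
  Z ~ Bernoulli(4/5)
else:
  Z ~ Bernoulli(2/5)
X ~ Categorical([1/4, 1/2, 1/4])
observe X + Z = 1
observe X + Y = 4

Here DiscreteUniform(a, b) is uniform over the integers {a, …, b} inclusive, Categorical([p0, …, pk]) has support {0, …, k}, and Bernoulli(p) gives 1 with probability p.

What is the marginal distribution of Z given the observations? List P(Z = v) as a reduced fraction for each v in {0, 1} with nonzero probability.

P(Z=0) = 3/5, P(Z=1) = 2/5

Enumerate traces; 2 have nonzero weight after conditioning:
  (Y=3, Z=0, X=1) weight 3/40
  (Y=4, Z=1, X=0) weight 1/20
Group by Z:
  weight(Z=0) = 3/40
  weight(Z=1) = 1/20
Total weight = 3/40 + 1/20 = 1/8
P(Z=0 | obs) = 3/40 / 1/8 = 3/5
P(Z=1 | obs) = 1/20 / 1/8 = 2/5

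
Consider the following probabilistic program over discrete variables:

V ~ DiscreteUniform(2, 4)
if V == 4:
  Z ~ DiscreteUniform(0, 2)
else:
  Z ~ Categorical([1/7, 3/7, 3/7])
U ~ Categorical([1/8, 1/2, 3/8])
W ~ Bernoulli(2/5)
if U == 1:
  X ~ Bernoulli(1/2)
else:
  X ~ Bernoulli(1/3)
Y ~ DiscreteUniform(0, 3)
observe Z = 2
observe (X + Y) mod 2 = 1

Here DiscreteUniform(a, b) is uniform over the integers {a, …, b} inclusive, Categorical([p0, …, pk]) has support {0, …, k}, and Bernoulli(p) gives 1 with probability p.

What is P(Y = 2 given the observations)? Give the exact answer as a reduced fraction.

Enumerate traces; 72 have nonzero weight after conditioning:
  (V=2, Z=2, U=0, W=0, X=0, Y=1) weight 1/560
  (V=2, Z=2, U=0, W=0, X=0, Y=3) weight 1/560
  (V=2, Z=2, U=0, W=0, X=1, Y=0) weight 1/1120
  (V=2, Z=2, U=0, W=0, X=1, Y=2) weight 1/1120
  (V=2, Z=2, U=0, W=1, X=0, Y=1) weight 1/840
  (V=2, Z=2, U=0, W=1, X=0, Y=3) weight 1/840
  (V=2, Z=2, U=0, W=1, X=1, Y=0) weight 1/1680
  (V=2, Z=2, U=0, W=1, X=1, Y=2) weight 1/1680
  … 64 more
Group by Y:
  weight(Y=0) = 125/3024
  weight(Y=1) = 25/432
  weight(Y=2) = 125/3024
  weight(Y=3) = 25/432
Total weight = 125/3024 + 25/432 + 125/3024 + 25/432 = 25/126
P(Y=0 | obs) = 125/3024 / 25/126 = 5/24
P(Y=1 | obs) = 25/432 / 25/126 = 7/24
P(Y=2 | obs) = 125/3024 / 25/126 = 5/24
P(Y=3 | obs) = 25/432 / 25/126 = 7/24

P(Y = 2 | obs) = 5/24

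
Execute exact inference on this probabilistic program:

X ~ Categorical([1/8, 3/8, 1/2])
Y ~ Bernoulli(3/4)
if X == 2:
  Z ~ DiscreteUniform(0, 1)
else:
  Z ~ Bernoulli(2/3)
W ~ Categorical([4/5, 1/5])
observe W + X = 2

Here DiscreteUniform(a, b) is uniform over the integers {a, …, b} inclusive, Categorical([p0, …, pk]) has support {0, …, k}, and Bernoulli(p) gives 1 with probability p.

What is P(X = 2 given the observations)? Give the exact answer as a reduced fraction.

Enumerate traces; 8 have nonzero weight after conditioning:
  (X=1, Y=0, Z=0, W=1) weight 1/160
  (X=1, Y=0, Z=1, W=1) weight 1/80
  (X=1, Y=1, Z=0, W=1) weight 3/160
  (X=1, Y=1, Z=1, W=1) weight 3/80
  (X=2, Y=0, Z=0, W=0) weight 1/20
  (X=2, Y=0, Z=1, W=0) weight 1/20
  (X=2, Y=1, Z=0, W=0) weight 3/20
  (X=2, Y=1, Z=1, W=0) weight 3/20
Group by X:
  weight(X=1) = 3/40
  weight(X=2) = 2/5
Total weight = 3/40 + 2/5 = 19/40
P(X=1 | obs) = 3/40 / 19/40 = 3/19
P(X=2 | obs) = 2/5 / 19/40 = 16/19

P(X = 2 | obs) = 16/19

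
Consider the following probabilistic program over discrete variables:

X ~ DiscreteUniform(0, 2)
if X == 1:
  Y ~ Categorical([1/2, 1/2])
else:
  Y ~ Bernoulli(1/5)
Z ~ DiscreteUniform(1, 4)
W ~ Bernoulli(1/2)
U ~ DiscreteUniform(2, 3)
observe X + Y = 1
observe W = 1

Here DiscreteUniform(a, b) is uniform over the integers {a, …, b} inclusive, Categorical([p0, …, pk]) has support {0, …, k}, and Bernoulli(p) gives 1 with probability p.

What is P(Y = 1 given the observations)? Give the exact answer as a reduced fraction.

P(Y = 1 | obs) = 2/7

Enumerate traces; 16 have nonzero weight after conditioning:
  (X=0, Y=1, Z=1, W=1, U=2) weight 1/240
  (X=0, Y=1, Z=1, W=1, U=3) weight 1/240
  (X=0, Y=1, Z=2, W=1, U=2) weight 1/240
  (X=0, Y=1, Z=2, W=1, U=3) weight 1/240
  (X=0, Y=1, Z=3, W=1, U=2) weight 1/240
  (X=0, Y=1, Z=3, W=1, U=3) weight 1/240
  (X=0, Y=1, Z=4, W=1, U=2) weight 1/240
  (X=0, Y=1, Z=4, W=1, U=3) weight 1/240
  (X=1, Y=0, Z=1, W=1, U=2) weight 1/96
  … 7 more
Group by Y:
  weight(Y=0) = 1/12
  weight(Y=1) = 1/30
Total weight = 1/12 + 1/30 = 7/60
P(Y=0 | obs) = 1/12 / 7/60 = 5/7
P(Y=1 | obs) = 1/30 / 7/60 = 2/7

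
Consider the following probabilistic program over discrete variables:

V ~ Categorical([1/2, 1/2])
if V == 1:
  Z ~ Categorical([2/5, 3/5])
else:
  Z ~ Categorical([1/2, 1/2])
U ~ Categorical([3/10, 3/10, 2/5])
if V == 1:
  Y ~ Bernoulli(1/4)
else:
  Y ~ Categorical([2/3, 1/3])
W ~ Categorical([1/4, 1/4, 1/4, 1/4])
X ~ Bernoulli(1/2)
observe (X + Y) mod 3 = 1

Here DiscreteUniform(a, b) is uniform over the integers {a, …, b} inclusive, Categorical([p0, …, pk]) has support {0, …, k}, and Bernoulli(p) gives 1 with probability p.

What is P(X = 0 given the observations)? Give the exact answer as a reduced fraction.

Enumerate traces; 96 have nonzero weight after conditioning:
  (V=0, Z=0, U=0, Y=0, W=0, X=1) weight 1/160
  (V=0, Z=0, U=0, Y=0, W=1, X=1) weight 1/160
  (V=0, Z=0, U=0, Y=0, W=2, X=1) weight 1/160
  (V=0, Z=0, U=0, Y=0, W=3, X=1) weight 1/160
  (V=0, Z=0, U=0, Y=1, W=0, X=0) weight 1/320
  (V=0, Z=0, U=0, Y=1, W=1, X=0) weight 1/320
  (V=0, Z=0, U=0, Y=1, W=2, X=0) weight 1/320
  (V=0, Z=0, U=0, Y=1, W=3, X=0) weight 1/320
  … 88 more
Group by X:
  weight(X=0) = 7/48
  weight(X=1) = 17/48
Total weight = 7/48 + 17/48 = 1/2
P(X=0 | obs) = 7/48 / 1/2 = 7/24
P(X=1 | obs) = 17/48 / 1/2 = 17/24

P(X = 0 | obs) = 7/24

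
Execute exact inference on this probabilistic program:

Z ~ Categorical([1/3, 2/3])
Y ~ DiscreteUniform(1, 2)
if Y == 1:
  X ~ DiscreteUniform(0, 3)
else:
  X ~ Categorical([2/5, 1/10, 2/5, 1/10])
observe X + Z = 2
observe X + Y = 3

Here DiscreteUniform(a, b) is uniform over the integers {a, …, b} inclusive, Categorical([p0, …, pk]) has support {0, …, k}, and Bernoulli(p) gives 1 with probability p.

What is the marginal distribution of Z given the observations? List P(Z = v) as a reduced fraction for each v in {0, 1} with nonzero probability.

Enumerate traces; 2 have nonzero weight after conditioning:
  (Z=0, Y=1, X=2) weight 1/24
  (Z=1, Y=2, X=1) weight 1/30
Group by Z:
  weight(Z=0) = 1/24
  weight(Z=1) = 1/30
Total weight = 1/24 + 1/30 = 3/40
P(Z=0 | obs) = 1/24 / 3/40 = 5/9
P(Z=1 | obs) = 1/30 / 3/40 = 4/9

P(Z=0) = 5/9, P(Z=1) = 4/9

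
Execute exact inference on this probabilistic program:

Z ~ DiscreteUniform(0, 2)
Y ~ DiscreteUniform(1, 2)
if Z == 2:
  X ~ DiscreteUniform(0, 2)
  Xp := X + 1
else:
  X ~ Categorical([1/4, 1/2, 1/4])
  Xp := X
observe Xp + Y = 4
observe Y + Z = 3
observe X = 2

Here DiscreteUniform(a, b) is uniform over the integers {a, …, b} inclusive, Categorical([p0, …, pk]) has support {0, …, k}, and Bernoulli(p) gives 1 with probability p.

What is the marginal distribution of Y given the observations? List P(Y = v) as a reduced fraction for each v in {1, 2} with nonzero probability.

P(Y=1) = 4/7, P(Y=2) = 3/7

Enumerate traces; 2 have nonzero weight after conditioning:
  (Z=1, Y=2, X=2) weight 1/24
  (Z=2, Y=1, X=2) weight 1/18
Group by Y:
  weight(Y=1) = 1/18
  weight(Y=2) = 1/24
Total weight = 1/18 + 1/24 = 7/72
P(Y=1 | obs) = 1/18 / 7/72 = 4/7
P(Y=2 | obs) = 1/24 / 7/72 = 3/7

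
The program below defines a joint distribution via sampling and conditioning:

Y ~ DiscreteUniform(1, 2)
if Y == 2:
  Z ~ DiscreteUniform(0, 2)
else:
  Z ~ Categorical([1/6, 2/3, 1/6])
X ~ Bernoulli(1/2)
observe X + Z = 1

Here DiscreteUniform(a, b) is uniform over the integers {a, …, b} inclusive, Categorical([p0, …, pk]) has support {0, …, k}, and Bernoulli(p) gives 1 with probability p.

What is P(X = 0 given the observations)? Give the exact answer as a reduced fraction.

Enumerate traces; 4 have nonzero weight after conditioning:
  (Y=1, Z=0, X=1) weight 1/24
  (Y=1, Z=1, X=0) weight 1/6
  (Y=2, Z=0, X=1) weight 1/12
  (Y=2, Z=1, X=0) weight 1/12
Group by X:
  weight(X=0) = 1/4
  weight(X=1) = 1/8
Total weight = 1/4 + 1/8 = 3/8
P(X=0 | obs) = 1/4 / 3/8 = 2/3
P(X=1 | obs) = 1/8 / 3/8 = 1/3

P(X = 0 | obs) = 2/3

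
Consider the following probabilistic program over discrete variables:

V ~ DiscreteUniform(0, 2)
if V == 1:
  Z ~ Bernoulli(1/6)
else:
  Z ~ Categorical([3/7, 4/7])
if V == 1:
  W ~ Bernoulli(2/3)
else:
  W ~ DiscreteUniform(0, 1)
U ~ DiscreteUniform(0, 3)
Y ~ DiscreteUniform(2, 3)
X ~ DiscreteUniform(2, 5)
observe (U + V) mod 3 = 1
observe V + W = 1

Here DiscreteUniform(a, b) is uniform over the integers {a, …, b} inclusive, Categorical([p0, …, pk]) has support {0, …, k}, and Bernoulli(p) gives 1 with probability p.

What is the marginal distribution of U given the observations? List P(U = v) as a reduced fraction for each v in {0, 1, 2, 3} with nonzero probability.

Enumerate traces; 48 have nonzero weight after conditioning:
  (V=0, Z=0, W=1, U=1, Y=2, X=2) weight 1/448
  (V=0, Z=0, W=1, U=1, Y=2, X=3) weight 1/448
  (V=0, Z=0, W=1, U=1, Y=2, X=4) weight 1/448
  (V=0, Z=0, W=1, U=1, Y=2, X=5) weight 1/448
  (V=0, Z=0, W=1, U=1, Y=3, X=2) weight 1/448
  (V=0, Z=0, W=1, U=1, Y=3, X=3) weight 1/448
  (V=0, Z=0, W=1, U=1, Y=3, X=4) weight 1/448
  (V=0, Z=0, W=1, U=1, Y=3, X=5) weight 1/448
  (V=1, Z=0, W=0, U=0, Y=2, X=2) weight 5/1728
  (V=1, Z=0, W=0, U=3, Y=2, X=2) weight 5/1728
  … 38 more
Group by U:
  weight(U=0) = 1/36
  weight(U=1) = 1/24
  weight(U=3) = 1/36
Total weight = 1/36 + 1/24 + 1/36 = 7/72
P(U=0 | obs) = 1/36 / 7/72 = 2/7
P(U=1 | obs) = 1/24 / 7/72 = 3/7
P(U=3 | obs) = 1/36 / 7/72 = 2/7

P(U=0) = 2/7, P(U=1) = 3/7, P(U=3) = 2/7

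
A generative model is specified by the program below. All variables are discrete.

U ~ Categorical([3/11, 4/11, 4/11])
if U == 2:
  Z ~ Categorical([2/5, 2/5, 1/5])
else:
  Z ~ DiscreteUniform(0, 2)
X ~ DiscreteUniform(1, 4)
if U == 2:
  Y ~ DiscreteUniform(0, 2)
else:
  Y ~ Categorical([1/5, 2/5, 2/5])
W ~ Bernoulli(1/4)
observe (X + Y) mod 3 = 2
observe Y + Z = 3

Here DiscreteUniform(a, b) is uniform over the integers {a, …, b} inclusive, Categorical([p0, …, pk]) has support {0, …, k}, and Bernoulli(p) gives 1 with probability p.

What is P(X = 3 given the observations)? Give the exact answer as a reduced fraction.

P(X = 3 | obs) = 11/29

Enumerate traces; 18 have nonzero weight after conditioning:
  (U=0, Z=1, X=3, Y=2, W=0) weight 3/440
  (U=0, Z=1, X=3, Y=2, W=1) weight 1/440
  (U=0, Z=2, X=1, Y=1, W=0) weight 3/440
  (U=0, Z=2, X=1, Y=1, W=1) weight 1/440
  (U=0, Z=2, X=4, Y=1, W=0) weight 3/440
  (U=0, Z=2, X=4, Y=1, W=1) weight 1/440
  (U=1, Z=1, X=3, Y=2, W=0) weight 1/110
  (U=1, Z=1, X=3, Y=2, W=1) weight 1/330
  … 10 more
Group by X:
  weight(X=1) = 3/110
  weight(X=3) = 1/30
  weight(X=4) = 3/110
Total weight = 3/110 + 1/30 + 3/110 = 29/330
P(X=1 | obs) = 3/110 / 29/330 = 9/29
P(X=3 | obs) = 1/30 / 29/330 = 11/29
P(X=4 | obs) = 3/110 / 29/330 = 9/29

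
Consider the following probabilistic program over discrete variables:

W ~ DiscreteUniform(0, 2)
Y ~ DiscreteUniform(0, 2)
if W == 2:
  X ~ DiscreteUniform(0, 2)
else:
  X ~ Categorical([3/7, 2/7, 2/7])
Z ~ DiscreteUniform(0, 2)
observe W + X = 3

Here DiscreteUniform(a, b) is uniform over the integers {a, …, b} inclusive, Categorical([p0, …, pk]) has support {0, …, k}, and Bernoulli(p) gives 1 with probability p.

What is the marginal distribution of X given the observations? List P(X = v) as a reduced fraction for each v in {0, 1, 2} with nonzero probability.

P(X=1) = 7/13, P(X=2) = 6/13

Enumerate traces; 18 have nonzero weight after conditioning:
  (W=1, Y=0, X=2, Z=0) weight 2/189
  (W=1, Y=0, X=2, Z=1) weight 2/189
  (W=1, Y=0, X=2, Z=2) weight 2/189
  (W=1, Y=1, X=2, Z=0) weight 2/189
  (W=1, Y=1, X=2, Z=1) weight 2/189
  (W=1, Y=1, X=2, Z=2) weight 2/189
  (W=1, Y=2, X=2, Z=0) weight 2/189
  (W=1, Y=2, X=2, Z=1) weight 2/189
  (W=2, Y=0, X=1, Z=0) weight 1/81
  … 9 more
Group by X:
  weight(X=1) = 1/9
  weight(X=2) = 2/21
Total weight = 1/9 + 2/21 = 13/63
P(X=1 | obs) = 1/9 / 13/63 = 7/13
P(X=2 | obs) = 2/21 / 13/63 = 6/13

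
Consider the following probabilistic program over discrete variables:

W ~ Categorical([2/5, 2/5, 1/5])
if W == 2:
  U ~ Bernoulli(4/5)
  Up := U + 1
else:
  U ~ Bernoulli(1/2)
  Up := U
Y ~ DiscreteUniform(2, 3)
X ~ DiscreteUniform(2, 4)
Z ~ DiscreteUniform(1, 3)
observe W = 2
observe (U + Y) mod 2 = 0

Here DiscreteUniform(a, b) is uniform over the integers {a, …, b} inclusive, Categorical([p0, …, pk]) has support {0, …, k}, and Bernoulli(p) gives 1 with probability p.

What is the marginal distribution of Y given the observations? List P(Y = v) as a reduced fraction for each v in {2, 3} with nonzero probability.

P(Y=2) = 1/5, P(Y=3) = 4/5

Enumerate traces; 18 have nonzero weight after conditioning:
  (W=2, U=0, Y=2, X=2, Z=1) weight 1/450
  (W=2, U=0, Y=2, X=2, Z=2) weight 1/450
  (W=2, U=0, Y=2, X=2, Z=3) weight 1/450
  (W=2, U=0, Y=2, X=3, Z=1) weight 1/450
  (W=2, U=0, Y=2, X=3, Z=2) weight 1/450
  (W=2, U=0, Y=2, X=3, Z=3) weight 1/450
  (W=2, U=0, Y=2, X=4, Z=1) weight 1/450
  (W=2, U=0, Y=2, X=4, Z=2) weight 1/450
  (W=2, U=1, Y=3, X=2, Z=1) weight 2/225
  … 9 more
Group by Y:
  weight(Y=2) = 1/50
  weight(Y=3) = 2/25
Total weight = 1/50 + 2/25 = 1/10
P(Y=2 | obs) = 1/50 / 1/10 = 1/5
P(Y=3 | obs) = 2/25 / 1/10 = 4/5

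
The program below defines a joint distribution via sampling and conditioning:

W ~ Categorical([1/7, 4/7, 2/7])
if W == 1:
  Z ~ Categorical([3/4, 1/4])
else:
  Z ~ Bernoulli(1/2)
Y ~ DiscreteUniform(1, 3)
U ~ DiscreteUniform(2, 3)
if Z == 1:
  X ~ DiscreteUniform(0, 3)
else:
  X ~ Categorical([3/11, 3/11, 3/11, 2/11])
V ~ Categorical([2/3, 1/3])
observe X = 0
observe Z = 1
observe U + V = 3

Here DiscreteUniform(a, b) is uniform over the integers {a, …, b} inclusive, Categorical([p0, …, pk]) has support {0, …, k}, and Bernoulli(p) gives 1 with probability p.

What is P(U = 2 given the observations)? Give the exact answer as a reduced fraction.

Enumerate traces; 18 have nonzero weight after conditioning:
  (W=0, Z=1, Y=1, U=2, X=0, V=1) weight 1/1008
  (W=0, Z=1, Y=1, U=3, X=0, V=0) weight 1/504
  (W=0, Z=1, Y=2, U=2, X=0, V=1) weight 1/1008
  (W=0, Z=1, Y=2, U=3, X=0, V=0) weight 1/504
  (W=0, Z=1, Y=3, U=2, X=0, V=1) weight 1/1008
  (W=0, Z=1, Y=3, U=3, X=0, V=0) weight 1/504
  (W=1, Z=1, Y=1, U=2, X=0, V=1) weight 1/504
  (W=1, Z=1, Y=1, U=3, X=0, V=0) weight 1/252
  … 10 more
Group by U:
  weight(U=2) = 5/336
  weight(U=3) = 5/168
Total weight = 5/336 + 5/168 = 5/112
P(U=2 | obs) = 5/336 / 5/112 = 1/3
P(U=3 | obs) = 5/168 / 5/112 = 2/3

P(U = 2 | obs) = 1/3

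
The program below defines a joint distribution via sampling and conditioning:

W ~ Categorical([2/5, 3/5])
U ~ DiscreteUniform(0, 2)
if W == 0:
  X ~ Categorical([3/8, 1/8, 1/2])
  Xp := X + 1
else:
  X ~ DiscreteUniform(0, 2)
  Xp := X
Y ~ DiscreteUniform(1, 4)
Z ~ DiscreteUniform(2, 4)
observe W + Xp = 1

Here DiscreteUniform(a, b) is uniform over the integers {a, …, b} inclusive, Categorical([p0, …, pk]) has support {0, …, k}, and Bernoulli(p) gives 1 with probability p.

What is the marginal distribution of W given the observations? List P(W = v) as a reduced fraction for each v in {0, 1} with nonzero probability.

P(W=0) = 3/7, P(W=1) = 4/7

Enumerate traces; 72 have nonzero weight after conditioning:
  (W=0, U=0, X=0, Y=1, Z=2) weight 1/240
  (W=0, U=0, X=0, Y=1, Z=3) weight 1/240
  (W=0, U=0, X=0, Y=1, Z=4) weight 1/240
  (W=0, U=0, X=0, Y=2, Z=2) weight 1/240
  (W=0, U=0, X=0, Y=2, Z=3) weight 1/240
  (W=0, U=0, X=0, Y=2, Z=4) weight 1/240
  (W=0, U=0, X=0, Y=3, Z=2) weight 1/240
  (W=0, U=0, X=0, Y=3, Z=3) weight 1/240
  (W=1, U=0, X=0, Y=1, Z=2) weight 1/180
  … 63 more
Group by W:
  weight(W=0) = 3/20
  weight(W=1) = 1/5
Total weight = 3/20 + 1/5 = 7/20
P(W=0 | obs) = 3/20 / 7/20 = 3/7
P(W=1 | obs) = 1/5 / 7/20 = 4/7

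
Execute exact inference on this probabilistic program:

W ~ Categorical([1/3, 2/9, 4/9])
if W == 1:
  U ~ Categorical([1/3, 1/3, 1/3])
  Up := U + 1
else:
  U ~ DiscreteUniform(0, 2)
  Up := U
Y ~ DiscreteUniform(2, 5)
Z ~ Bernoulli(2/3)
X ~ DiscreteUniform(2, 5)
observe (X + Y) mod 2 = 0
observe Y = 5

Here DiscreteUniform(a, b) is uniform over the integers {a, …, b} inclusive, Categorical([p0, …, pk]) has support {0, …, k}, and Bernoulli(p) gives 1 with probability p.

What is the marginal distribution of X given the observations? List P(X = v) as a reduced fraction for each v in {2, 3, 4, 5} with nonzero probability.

Enumerate traces; 36 have nonzero weight after conditioning:
  (W=0, U=0, Y=5, Z=0, X=3) weight 1/432
  (W=0, U=0, Y=5, Z=0, X=5) weight 1/432
  (W=0, U=0, Y=5, Z=1, X=3) weight 1/216
  (W=0, U=0, Y=5, Z=1, X=5) weight 1/216
  (W=0, U=1, Y=5, Z=0, X=3) weight 1/432
  (W=0, U=1, Y=5, Z=0, X=5) weight 1/432
  (W=0, U=1, Y=5, Z=1, X=3) weight 1/216
  (W=0, U=1, Y=5, Z=1, X=5) weight 1/216
  … 28 more
Group by X:
  weight(X=3) = 1/16
  weight(X=5) = 1/16
Total weight = 1/16 + 1/16 = 1/8
P(X=3 | obs) = 1/16 / 1/8 = 1/2
P(X=5 | obs) = 1/16 / 1/8 = 1/2

P(X=3) = 1/2, P(X=5) = 1/2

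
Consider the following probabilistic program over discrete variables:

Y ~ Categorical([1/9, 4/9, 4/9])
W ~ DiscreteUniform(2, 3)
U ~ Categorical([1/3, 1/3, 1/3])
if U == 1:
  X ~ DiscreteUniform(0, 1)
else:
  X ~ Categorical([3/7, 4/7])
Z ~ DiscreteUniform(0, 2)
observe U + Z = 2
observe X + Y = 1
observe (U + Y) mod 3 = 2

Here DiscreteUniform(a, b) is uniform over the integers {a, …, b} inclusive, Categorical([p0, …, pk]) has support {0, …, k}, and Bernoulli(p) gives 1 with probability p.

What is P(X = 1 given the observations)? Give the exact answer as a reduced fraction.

Enumerate traces; 4 have nonzero weight after conditioning:
  (Y=0, W=2, U=2, X=1, Z=0) weight 2/567
  (Y=0, W=3, U=2, X=1, Z=0) weight 2/567
  (Y=1, W=2, U=1, X=0, Z=1) weight 1/81
  (Y=1, W=3, U=1, X=0, Z=1) weight 1/81
Group by X:
  weight(X=0) = 2/81
  weight(X=1) = 4/567
Total weight = 2/81 + 4/567 = 2/63
P(X=0 | obs) = 2/81 / 2/63 = 7/9
P(X=1 | obs) = 4/567 / 2/63 = 2/9

P(X = 1 | obs) = 2/9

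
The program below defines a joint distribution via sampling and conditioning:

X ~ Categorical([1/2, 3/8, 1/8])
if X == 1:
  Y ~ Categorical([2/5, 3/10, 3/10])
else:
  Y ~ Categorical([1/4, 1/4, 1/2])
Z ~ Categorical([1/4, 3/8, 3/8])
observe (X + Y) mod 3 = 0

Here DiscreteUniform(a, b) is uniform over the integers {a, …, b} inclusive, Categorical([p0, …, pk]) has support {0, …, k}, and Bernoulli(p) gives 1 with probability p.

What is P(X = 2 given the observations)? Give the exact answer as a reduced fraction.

Enumerate traces; 9 have nonzero weight after conditioning:
  (X=0, Y=0, Z=0) weight 1/32
  (X=0, Y=0, Z=1) weight 3/64
  (X=0, Y=0, Z=2) weight 3/64
  (X=1, Y=2, Z=0) weight 9/320
  (X=1, Y=2, Z=1) weight 27/640
  (X=1, Y=2, Z=2) weight 27/640
  (X=2, Y=1, Z=0) weight 1/128
  (X=2, Y=1, Z=1) weight 3/256
  … 1 more
Group by X:
  weight(X=0) = 1/8
  weight(X=1) = 9/80
  weight(X=2) = 1/32
Total weight = 1/8 + 9/80 + 1/32 = 43/160
P(X=0 | obs) = 1/8 / 43/160 = 20/43
P(X=1 | obs) = 9/80 / 43/160 = 18/43
P(X=2 | obs) = 1/32 / 43/160 = 5/43

P(X = 2 | obs) = 5/43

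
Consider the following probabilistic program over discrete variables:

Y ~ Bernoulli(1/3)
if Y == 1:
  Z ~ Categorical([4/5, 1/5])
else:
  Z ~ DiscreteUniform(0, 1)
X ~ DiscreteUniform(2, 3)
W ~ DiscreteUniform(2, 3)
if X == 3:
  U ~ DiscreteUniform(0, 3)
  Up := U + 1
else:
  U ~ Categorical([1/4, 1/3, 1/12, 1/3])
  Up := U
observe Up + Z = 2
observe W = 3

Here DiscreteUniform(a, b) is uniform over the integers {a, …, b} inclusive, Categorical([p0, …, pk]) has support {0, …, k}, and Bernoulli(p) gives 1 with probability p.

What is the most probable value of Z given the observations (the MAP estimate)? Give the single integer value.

argmax_v P(Z = v | obs) = 1

Enumerate traces; 8 have nonzero weight after conditioning:
  (Y=0, Z=0, X=2, W=3, U=2) weight 1/144
  (Y=0, Z=0, X=3, W=3, U=1) weight 1/48
  (Y=0, Z=1, X=2, W=3, U=1) weight 1/36
  (Y=0, Z=1, X=3, W=3, U=0) weight 1/48
  (Y=1, Z=0, X=2, W=3, U=2) weight 1/180
  (Y=1, Z=0, X=3, W=3, U=1) weight 1/60
  (Y=1, Z=1, X=2, W=3, U=1) weight 1/180
  (Y=1, Z=1, X=3, W=3, U=0) weight 1/240
Group by Z:
  weight(Z=0) = 1/20
  weight(Z=1) = 7/120
Total weight = 1/20 + 7/120 = 13/120
P(Z=0 | obs) = 1/20 / 13/120 = 6/13
P(Z=1 | obs) = 7/120 / 13/120 = 7/13
argmax = 1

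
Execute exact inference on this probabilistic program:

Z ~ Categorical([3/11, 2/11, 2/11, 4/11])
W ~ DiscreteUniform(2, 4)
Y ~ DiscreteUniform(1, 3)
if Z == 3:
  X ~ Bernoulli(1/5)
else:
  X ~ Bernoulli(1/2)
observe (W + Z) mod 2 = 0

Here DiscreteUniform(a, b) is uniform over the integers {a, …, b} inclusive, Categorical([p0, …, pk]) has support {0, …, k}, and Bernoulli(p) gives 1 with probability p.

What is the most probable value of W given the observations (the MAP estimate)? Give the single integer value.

Enumerate traces; 36 have nonzero weight after conditioning:
  (Z=0, W=2, Y=1, X=0) weight 1/66
  (Z=0, W=2, Y=1, X=1) weight 1/66
  (Z=0, W=2, Y=2, X=0) weight 1/66
  (Z=0, W=2, Y=2, X=1) weight 1/66
  (Z=0, W=2, Y=3, X=0) weight 1/66
  (Z=0, W=2, Y=3, X=1) weight 1/66
  (Z=0, W=4, Y=1, X=0) weight 1/66
  (Z=0, W=4, Y=1, X=1) weight 1/66
  (Z=1, W=3, Y=1, X=0) weight 1/99
  … 27 more
Group by W:
  weight(W=2) = 5/33
  weight(W=3) = 2/11
  weight(W=4) = 5/33
Total weight = 5/33 + 2/11 + 5/33 = 16/33
P(W=2 | obs) = 5/33 / 16/33 = 5/16
P(W=3 | obs) = 2/11 / 16/33 = 3/8
P(W=4 | obs) = 5/33 / 16/33 = 5/16
argmax = 3

argmax_v P(W = v | obs) = 3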